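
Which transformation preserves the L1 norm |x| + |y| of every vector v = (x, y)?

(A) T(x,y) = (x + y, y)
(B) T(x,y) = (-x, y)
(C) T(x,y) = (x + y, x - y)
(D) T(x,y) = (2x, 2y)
B

A transformation preserves a norm if ||T(v)|| = ||v|| for every v; a single vector where the norm changes rules an option out.

(A) T(x,y) = (x + y, y): v = (0, 1) has norm |0| + |1| = 1, but T(v) = (1, 1) has norm 2 -- not preserved.
(B) T(x,y) = (-x, y): preserves the norm -- it only permutes the coordinates and/or flips signs, which leaves |x| + |y| unchanged.
(C) T(x,y) = (x + y, x - y): v = (1, 0) has norm |1| + |0| = 1, but T(v) = (1, 1) has norm 2 -- not preserved.
(D) T(x,y) = (2x, 2y): v = (1, 0) has norm |1| + |0| = 1, but T(v) = (2, 0) has norm 2 -- not preserved.

Therefore the answer is (B).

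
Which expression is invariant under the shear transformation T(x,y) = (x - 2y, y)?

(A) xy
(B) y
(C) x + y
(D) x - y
B

Under the shear T(x,y) = (x - 2y, y):
Substitute the transformed coordinates into each option and compare with the original:
(A) xy  ->  (x - 2y)(y) = xy - 2y^2   [differs from xy: not invariant]
(B) y  ->  (y) = y   [equals y: invariant]
(C) x + y  ->  (x - 2y) + (y) = x - y   [differs from x + y: not invariant]
(D) x - y  ->  (x - 2y) - (y) = x - 3y   [differs from x - y: not invariant]

Only option (B), y, is unchanged by the transformation.
A horizontal shear moves points parallel to the x-axis, so the y-coordinate (and any function of y alone) is unchanged.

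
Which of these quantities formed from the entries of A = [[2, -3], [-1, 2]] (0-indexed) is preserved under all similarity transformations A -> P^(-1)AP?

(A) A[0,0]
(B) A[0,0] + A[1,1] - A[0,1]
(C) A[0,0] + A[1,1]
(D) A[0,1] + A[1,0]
C

A[0,0] + A[1,1] is the trace of A. By the cyclic property of the trace, tr(P^(-1)AP) = tr(APP^(-1)) = tr(A), so it is the same for every matrix similar to A.

The other combinations are not similarity invariants. For example, take P = [[1, -1], [0, 1]] (det P = 1), so P^(-1) = [[1, 1], [0, 1]] and
B = P^(-1)AP = [[1, -2], [-1, 3]].
Evaluating each option on A and on B:
(A) A[0,0]: 2 for A, 1 for B -> changes
(B) A[0,0] + A[1,1] - A[0,1]: 7 for A, 6 for B -> changes
(C) A[0,0] + A[1,1]: 4 for A, 4 for B -> unchanged
(D) A[0,1] + A[1,0]: -4 for A, -3 for B -> changes

Only (C) A[0,0] + A[1,1] = 4 survives (and it does so for every P, not just this one), so it is the invariant.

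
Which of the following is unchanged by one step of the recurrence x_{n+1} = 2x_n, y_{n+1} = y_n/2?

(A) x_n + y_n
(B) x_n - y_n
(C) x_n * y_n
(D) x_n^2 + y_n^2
C

For the recurrence x_{n+1} = 2x_n, y_{n+1} = y_n/2:

x_{n+1} * y_{n+1} = (2x_n) * (y_n/2) = x_n * y_n
The product is conserved.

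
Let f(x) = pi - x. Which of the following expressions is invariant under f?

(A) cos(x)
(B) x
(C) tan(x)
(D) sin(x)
D

For f(x) = pi - x:
sin(pi - x) = sin(x), so sine is invariant under this transformation.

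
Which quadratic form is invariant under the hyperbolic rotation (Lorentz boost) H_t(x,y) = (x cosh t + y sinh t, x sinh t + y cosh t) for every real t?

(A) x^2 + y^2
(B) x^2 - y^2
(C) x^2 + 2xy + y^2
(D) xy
B

Write x' = x cosh t + y sinh t, y' = x sinh t + y cosh t and substitute into each option:
(A) x^2 + y^2: (x cosh t + y sinh t)^2 + (x sinh t + y cosh t)^2 = (x^2 + y^2)(cosh^2 t + sinh^2 t) + 4xy sinh t cosh t = (x^2 + y^2) cosh 2t + 2xy sinh 2t   [not invariant for t != 0]
(B) x^2 - y^2: (x cosh t + y sinh t)^2 - (x sinh t + y cosh t)^2 = x^2(cosh^2 t - sinh^2 t) + 2xy(cosh t sinh t - sinh t cosh t) + y^2(sinh^2 t - cosh^2 t) = x^2 - y^2   [invariant, using cosh^2 t - sinh^2 t = 1]
(C) x^2 + 2xy + y^2: (x' + y')^2 with x' + y' = (x + y)(cosh t + sinh t) = (x + y)e^t, so it becomes (x + y)^2 e^(2t)   [not invariant for t != 0]
(D) xy: (x cosh t + y sinh t)(x sinh t + y cosh t) = xy(cosh^2 t + sinh^2 t) + (x^2 + y^2) sinh t cosh t = xy cosh 2t + (x^2 + y^2)(sinh 2t)/2   [not invariant for t != 0]

Only (B) x^2 - y^2 is unchanged; it is the Minkowski form preserved by Lorentz boosts, just as x^2 + y^2 is preserved by ordinary rotations.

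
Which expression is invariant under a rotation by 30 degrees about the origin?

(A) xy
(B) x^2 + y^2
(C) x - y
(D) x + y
B

A rotation by 30 degrees sends (x, y) to (sqrt(3)x/2 - y/2, x/2 + sqrt(3)y/2).
Substitute the transformed coordinates into each option and compare with the original:
(A) xy  ->  (sqrt(3)x/2 - y/2)(x/2 + sqrt(3)y/2) = sqrt(3)x^2/4 + xy/2 - sqrt(3)y^2/4   [differs from xy: not invariant]
(B) x^2 + y^2  ->  (sqrt(3)x/2 - y/2)^2 + (x/2 + sqrt(3)y/2)^2 = x^2 + y^2   [equals x^2 + y^2: invariant]
(C) x - y  ->  (sqrt(3)x/2 - y/2) - (x/2 + sqrt(3)y/2) = -x/2 + sqrt(3)x/2 - sqrt(3)y/2 - y/2   [differs from x - y: not invariant]
(D) x + y  ->  (sqrt(3)x/2 - y/2) + (x/2 + sqrt(3)y/2) = x/2 + sqrt(3)x/2 - y/2 + sqrt(3)y/2   [differs from x + y: not invariant]

Only option (B), x^2 + y^2, is unchanged by the transformation.
Geometrically, x^2 + y^2 is the squared distance from the origin, which every rotation about the origin preserves.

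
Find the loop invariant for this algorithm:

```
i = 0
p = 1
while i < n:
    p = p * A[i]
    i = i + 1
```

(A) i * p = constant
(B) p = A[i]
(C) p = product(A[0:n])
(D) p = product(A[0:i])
D

A loop invariant must hold before the first iteration and be re-established by every execution of the body.

(D) p = product(A[0:i]): Initially i = 0 and p = 1 = product of the empty slice A[0:0]. If p = product(A[0:i]) holds at the top of an iteration, the body sets p to product(A[0:i]) * A[i] = product(A[0:i+1]) and then i to i+1, so the property is restored. At exit i = n, giving p = product(A[0:n]).

The other options fail:
(A) i * p = constant: initially i * p = 0, but after one iteration it is 1 * A[0], which is nonzero in general.
(B) p = A[i]: after the first iteration p = A[0] but i = 1; in general p is a product of several elements, not a single one.
(C) p = product(A[0:n]): false before the loop (p = 1, not the full product) -- it only becomes true at exit.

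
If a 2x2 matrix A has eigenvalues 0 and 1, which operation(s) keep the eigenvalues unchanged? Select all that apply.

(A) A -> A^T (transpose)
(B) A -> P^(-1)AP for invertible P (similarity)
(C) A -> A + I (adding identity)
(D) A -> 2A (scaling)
A and B

Eigenvalues are preserved by:
1. Similarity transformations: A -> P^(-1)AP (same characteristic polynomial)
2. Transpose: A^T has the same eigenvalues as A

Eigenvalues are NOT preserved by:
- Adding identity: eigenvalues become 0+1, 1+1
- Scaling: eigenvalues become 0, 2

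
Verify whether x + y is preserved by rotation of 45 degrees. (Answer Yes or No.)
No

Applying rotation by 45 degrees: x' = x*cos(45 degrees) - y*sin(45 degrees) = sqrt(2)x/2 - sqrt(2)y/2, y' = x*sin(45 degrees) + y*cos(45 degrees) = sqrt(2)x/2 + sqrt(2)y/2

Substituting into x + y:
(sqrt(2)x/2 - sqrt(2)y/2) + (sqrt(2)x/2 + sqrt(2)y/2)
= sqrt(2)x

This differs from the original expression x + y, so it is NOT invariant.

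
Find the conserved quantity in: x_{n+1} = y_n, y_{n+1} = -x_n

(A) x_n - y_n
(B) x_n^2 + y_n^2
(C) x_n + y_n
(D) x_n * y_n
B

For the recurrence x_{n+1} = y_n, y_{n+1} = -x_n:

x_{n+1}^2 + y_{n+1}^2 = y_n^2 + (-x_n)^2 = x_n^2 + y_n^2
The sum of squares is conserved (like energy in a harmonic oscillator).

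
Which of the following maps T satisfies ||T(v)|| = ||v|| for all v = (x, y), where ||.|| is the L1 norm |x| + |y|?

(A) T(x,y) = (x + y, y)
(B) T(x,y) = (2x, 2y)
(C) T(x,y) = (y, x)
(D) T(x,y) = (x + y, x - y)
C

A transformation preserves a norm if ||T(v)|| = ||v|| for every v; a single vector where the norm changes rules an option out.

(A) T(x,y) = (x + y, y): v = (0, 1) has norm |0| + |1| = 1, but T(v) = (1, 1) has norm 2 -- not preserved.
(B) T(x,y) = (2x, 2y): v = (1, 0) has norm |1| + |0| = 1, but T(v) = (2, 0) has norm 2 -- not preserved.
(C) T(x,y) = (y, x): preserves the norm -- it only permutes the coordinates and/or flips signs, which leaves |x| + |y| unchanged.
(D) T(x,y) = (x + y, x - y): v = (1, 0) has norm |1| + |0| = 1, but T(v) = (1, 1) has norm 2 -- not preserved.

Therefore the answer is (C).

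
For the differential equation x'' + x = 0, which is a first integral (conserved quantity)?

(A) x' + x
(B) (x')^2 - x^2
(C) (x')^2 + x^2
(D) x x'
C

A first integral I satisfies dI/dt = 0 along every solution. Differentiate each option and use the equation of motion:
(A) d/dt[x' + x] = x'' + x' = -x + x', not identically 0
(B) d/dt[(x')^2 - x^2] = 2x'x'' - 2x x' = -4x x', not identically 0
(C) d/dt[(x')^2 + x^2] = 2x'x'' + 2x x' = 2x'(-x) + 2x x' = 0
(D) d/dt[x x'] = (x')^2 + x x'' = (x')^2 - x^2, not identically 0

Only (C) has zero time-derivative. So the energy-like quantity (x')^2 + x^2 is the first integral.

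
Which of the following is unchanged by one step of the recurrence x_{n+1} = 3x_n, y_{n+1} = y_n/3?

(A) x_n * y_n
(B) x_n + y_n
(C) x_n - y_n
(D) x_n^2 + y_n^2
A

For the recurrence x_{n+1} = 3x_n, y_{n+1} = y_n/3:

x_{n+1} * y_{n+1} = (3x_n) * (y_n/3) = x_n * y_n
The product is conserved.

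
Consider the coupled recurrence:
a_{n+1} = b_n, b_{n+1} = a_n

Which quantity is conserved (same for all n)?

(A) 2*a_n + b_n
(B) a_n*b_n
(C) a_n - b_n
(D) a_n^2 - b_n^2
B

Replace a_n by a_{n+1} = b_n and b_n by b_{n+1} = a_n in each option and simplify:
(A) 2*a_n + b_n  ->  2*(b_n) + (a_n) = a_n + 2*b_n   [not conserved]
(B) a_n*b_n  ->  (b_n)*(a_n) = a_n*b_n   [conserved]
(C) a_n - b_n  ->  (b_n) - (a_n) = -a_n + b_n   [not conserved]
(D) a_n^2 - b_n^2  ->  (b_n)^2 - (a_n)^2 = -a_n^2 + b_n^2   [not conserved]

Only (B) a_n*b_n returns to itself after one step, so it is the conserved quantity.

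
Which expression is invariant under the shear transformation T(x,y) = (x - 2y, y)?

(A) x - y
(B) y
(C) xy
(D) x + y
B

Under the shear T(x,y) = (x - 2y, y):
Substitute the transformed coordinates into each option and compare with the original:
(A) x - y  ->  (x - 2y) - (y) = x - 3y   [differs from x - y: not invariant]
(B) y  ->  (y) = y   [equals y: invariant]
(C) xy  ->  (x - 2y)(y) = xy - 2y^2   [differs from xy: not invariant]
(D) x + y  ->  (x - 2y) + (y) = x - y   [differs from x + y: not invariant]

Only option (B), y, is unchanged by the transformation.
A horizontal shear moves points parallel to the x-axis, so the y-coordinate (and any function of y alone) is unchanged.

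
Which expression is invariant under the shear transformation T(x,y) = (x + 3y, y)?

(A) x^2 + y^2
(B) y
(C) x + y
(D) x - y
B

Under the shear T(x,y) = (x + 3y, y):
Substitute the transformed coordinates into each option and compare with the original:
(A) x^2 + y^2  ->  (x + 3y)^2 + (y)^2 = x^2 + 6xy + 10y^2   [differs from x^2 + y^2: not invariant]
(B) y  ->  (y) = y   [equals y: invariant]
(C) x + y  ->  (x + 3y) + (y) = x + 4y   [differs from x + y: not invariant]
(D) x - y  ->  (x + 3y) - (y) = x + 2y   [differs from x - y: not invariant]

Only option (B), y, is unchanged by the transformation.
A horizontal shear moves points parallel to the x-axis, so the y-coordinate (and any function of y alone) is unchanged.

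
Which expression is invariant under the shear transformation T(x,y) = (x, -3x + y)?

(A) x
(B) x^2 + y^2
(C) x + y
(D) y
A

Under the shear T(x,y) = (x, -3x + y):
Substitute the transformed coordinates into each option and compare with the original:
(A) x  ->  (x) = x   [equals x: invariant]
(B) x^2 + y^2  ->  (x)^2 + (-3x + y)^2 = 10x^2 - 6xy + y^2   [differs from x^2 + y^2: not invariant]
(C) x + y  ->  (x) + (-3x + y) = -2x + y   [differs from x + y: not invariant]
(D) y  ->  (-3x + y) = -3x + y   [differs from y: not invariant]

Only option (A), x, is unchanged by the transformation.
A vertical shear moves points parallel to the y-axis, so the x-coordinate (and any function of x alone) is unchanged.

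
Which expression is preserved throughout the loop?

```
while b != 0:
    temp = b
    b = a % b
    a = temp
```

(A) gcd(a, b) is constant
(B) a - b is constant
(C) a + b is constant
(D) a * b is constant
A

A loop invariant must hold before the first iteration and be re-established by every execution of the body.

(A) gcd(a, b) is constant: One iteration replaces (a, b) by (b, a mod b). Since a mod b = a - q*b for an integer q, any common divisor of a and b divides b and a mod b, and conversely; hence gcd(b, a mod b) = gcd(a, b). For instance (17, 7) -> (7, 3) keeps gcd = 1. At exit b = 0 and a = gcd of the original inputs.

The other options fail:
(B) a - b is constant: e.g. (a, b) = (17, 7) -> (7, 3): the difference goes from 10 to 4.
(C) a + b is constant: e.g. (a, b) = (17, 7) -> (7, 3): the sum goes from 24 to 10.
(D) a * b is constant: e.g. (a, b) = (17, 7) -> (7, 3): the product goes from 119 to 21.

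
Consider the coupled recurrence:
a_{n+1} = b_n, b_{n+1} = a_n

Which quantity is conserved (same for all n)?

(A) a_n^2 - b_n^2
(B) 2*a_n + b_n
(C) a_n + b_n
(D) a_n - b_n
C

Replace a_n by a_{n+1} = b_n and b_n by b_{n+1} = a_n in each option and simplify:
(A) a_n^2 - b_n^2  ->  (b_n)^2 - (a_n)^2 = -a_n^2 + b_n^2   [not conserved]
(B) 2*a_n + b_n  ->  2*(b_n) + (a_n) = a_n + 2*b_n   [not conserved]
(C) a_n + b_n  ->  (b_n) + (a_n) = a_n + b_n   [conserved]
(D) a_n - b_n  ->  (b_n) - (a_n) = -a_n + b_n   [not conserved]

Only (C) a_n + b_n returns to itself after one step, so it is the conserved quantity.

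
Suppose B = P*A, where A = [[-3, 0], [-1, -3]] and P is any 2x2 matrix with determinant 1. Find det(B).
9

By the multiplicative property of determinants, det(B) = det(P*A) = det(P) * det(A) = det(A),
so the determinant is invariant under multiplication by any determinant-1 matrix; we just need det(A).

det(A) = (-3)(-3) - (0)(-1) = 9 - 0 = 9

Therefore det(B) = 1 * 9 = 9.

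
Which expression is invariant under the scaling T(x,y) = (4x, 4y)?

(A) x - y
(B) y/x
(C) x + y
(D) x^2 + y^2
B

Under the uniform scaling T(x,y) = (4x, 4y):
Substitute the transformed coordinates into each option and compare with the original:
(A) x - y  ->  (4x) - (4y) = 4x - 4y   [differs from x - y: not invariant]
(B) y/x  ->  (4y)/(4x) = y/x   [equals y/x: invariant]
(C) x + y  ->  (4x) + (4y) = 4x + 4y   [differs from x + y: not invariant]
(D) x^2 + y^2  ->  (4x)^2 + (4y)^2 = 16x^2 + 16y^2   [differs from x^2 + y^2: not invariant]

Only option (B), y/x, is unchanged by the transformation.
The common factor 4 cancels in a ratio of coordinates, while sums, products and sums of squares pick up factors of 4 or 16.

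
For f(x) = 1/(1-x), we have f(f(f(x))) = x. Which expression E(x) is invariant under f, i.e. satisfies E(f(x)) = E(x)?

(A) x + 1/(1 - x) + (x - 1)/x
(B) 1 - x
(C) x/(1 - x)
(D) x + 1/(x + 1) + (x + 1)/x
A

Replace x by f(x) = 1/(1 - x) in each option and simplify. As a quick numerical cross-check, also compare E(4) with E(f(4)) = E(-1/3).

(A) x + 1/(1 - x) + (x - 1)/x  ->  (1/(1 - x)) + 1/(1 - (1/(1 - x))) + ((1/(1 - x)) - 1)/(1/(1 - x)), which simplifies back to x + 1/(1 - x) + (x - 1)/x; check: E(4) = 53/12, E(-1/3) = 53/12.   [invariant]
(B) 1 - x  ->  1 - (1/(1 - x)) = x/(x - 1); check: E(4) = -3 but E(-1/3) = 4/3.   [not invariant]
(C) x/(1 - x)  ->  (1/(1 - x))/(1 - (1/(1 - x))) = -1/x; check: E(4) = -4/3 but E(-1/3) = -1/4.   [not invariant]
(D) x + 1/(x + 1) + (x + 1)/x  ->  (1/(1 - x)) + 1/((1/(1 - x)) + 1) + ((1/(1 - x)) + 1)/(1/(1 - x)) = (-x^3 + 6x^2 - 11x + 7)/(x^2 - 3x + 2); check: E(4) = 109/20 but E(-1/3) = -5/6.   [not invariant]

Only (A) is unchanged. Indeed f(f(x)) = 1/(1 - 1/(1-x)) = (1-x)/(-x) = (x-1)/x, so E(x) = x + f(x) + f(f(x)) is the sum over the whole 3-cycle; applying f just permutes the three terms cyclically (x -> f(x) -> f(f(x)) -> x), leaving the sum unchanged.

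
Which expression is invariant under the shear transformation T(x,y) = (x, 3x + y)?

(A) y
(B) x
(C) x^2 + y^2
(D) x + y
B

Under the shear T(x,y) = (x, 3x + y):
Substitute the transformed coordinates into each option and compare with the original:
(A) y  ->  (3x + y) = 3x + y   [differs from y: not invariant]
(B) x  ->  (x) = x   [equals x: invariant]
(C) x^2 + y^2  ->  (x)^2 + (3x + y)^2 = 10x^2 + 6xy + y^2   [differs from x^2 + y^2: not invariant]
(D) x + y  ->  (x) + (3x + y) = 4x + y   [differs from x + y: not invariant]

Only option (B), x, is unchanged by the transformation.
A vertical shear moves points parallel to the y-axis, so the x-coordinate (and any function of x alone) is unchanged.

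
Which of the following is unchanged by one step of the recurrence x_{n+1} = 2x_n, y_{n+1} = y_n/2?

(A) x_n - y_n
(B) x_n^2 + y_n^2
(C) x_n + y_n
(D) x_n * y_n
D

For the recurrence x_{n+1} = 2x_n, y_{n+1} = y_n/2:

x_{n+1} * y_{n+1} = (2x_n) * (y_n/2) = x_n * y_n
The product is conserved.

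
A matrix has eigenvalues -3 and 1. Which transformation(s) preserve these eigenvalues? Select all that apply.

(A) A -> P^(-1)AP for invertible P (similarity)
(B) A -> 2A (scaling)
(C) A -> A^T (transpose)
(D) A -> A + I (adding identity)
A and C

Eigenvalues are preserved by:
1. Similarity transformations: A -> P^(-1)AP (same characteristic polynomial)
2. Transpose: A^T has the same eigenvalues as A

Eigenvalues are NOT preserved by:
- Adding identity: eigenvalues become -3+1, 1+1
- Scaling: eigenvalues become -6, 2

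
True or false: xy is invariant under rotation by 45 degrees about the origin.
False

Applying rotation by 45 degrees: x' = x*cos(45 degrees) - y*sin(45 degrees) = sqrt(2)x/2 - sqrt(2)y/2, y' = x*sin(45 degrees) + y*cos(45 degrees) = sqrt(2)x/2 + sqrt(2)y/2

Substituting into xy:
(sqrt(2)x/2 - sqrt(2)y/2)(sqrt(2)x/2 + sqrt(2)y/2)
= x^2/2 - y^2/2

This differs from the original expression xy, so it is NOT invariant.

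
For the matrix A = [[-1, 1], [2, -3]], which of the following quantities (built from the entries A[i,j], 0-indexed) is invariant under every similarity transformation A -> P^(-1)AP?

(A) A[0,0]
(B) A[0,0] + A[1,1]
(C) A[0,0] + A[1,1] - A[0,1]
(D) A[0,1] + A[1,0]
B

A[0,0] + A[1,1] is the trace of A. By the cyclic property of the trace, tr(P^(-1)AP) = tr(APP^(-1)) = tr(A), so it is the same for every matrix similar to A.

The other combinations are not similarity invariants. For example, take P = [[1, -1], [0, 1]] (det P = 1), so P^(-1) = [[1, 1], [0, 1]] and
B = P^(-1)AP = [[1, -3], [2, -5]].
Evaluating each option on A and on B:
(A) A[0,0]: -1 for A, 1 for B -> changes
(B) A[0,0] + A[1,1]: -4 for A, -4 for B -> unchanged
(C) A[0,0] + A[1,1] - A[0,1]: -5 for A, -1 for B -> changes
(D) A[0,1] + A[1,0]: 3 for A, -1 for B -> changes

Only (B) A[0,0] + A[1,1] = -4 survives (and it does so for every P, not just this one), so it is the invariant.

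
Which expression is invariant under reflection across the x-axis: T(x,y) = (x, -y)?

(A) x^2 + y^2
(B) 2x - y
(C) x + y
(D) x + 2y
A

The map is reflection across the x-axis: T(x,y) = (x, -y).
Substitute the transformed coordinates into each option and compare with the original:
(A) x^2 + y^2  ->  (x)^2 + (-y)^2 = x^2 + y^2   [equals x^2 + y^2: invariant]
(B) 2x - y  ->  2(x) - (-y) = 2x + y   [differs from 2x - y: not invariant]
(C) x + y  ->  (x) + (-y) = x - y   [differs from x + y: not invariant]
(D) x + 2y  ->  (x) + 2(-y) = x - 2y   [differs from x + 2y: not invariant]

Only option (A), x^2 + y^2, is unchanged by the transformation.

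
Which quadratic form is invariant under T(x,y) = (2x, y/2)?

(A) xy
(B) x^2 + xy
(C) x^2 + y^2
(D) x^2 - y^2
A

T multiplies x by 2 and divides y by 2.
Substitute the transformed coordinates into each option and compare with the original:
(A) xy  ->  (2x)(y/2) = xy   [equals xy: invariant]
(B) x^2 + xy  ->  (2x)^2 + (2x)(y/2) = 4x^2 + xy   [differs from x^2 + xy: not invariant]
(C) x^2 + y^2  ->  (2x)^2 + (y/2)^2 = 4x^2 + y^2/4   [differs from x^2 + y^2: not invariant]
(D) x^2 - y^2  ->  (2x)^2 - (y/2)^2 = 4x^2 - y^2/4   [differs from x^2 - y^2: not invariant]

Only option (A), xy, is unchanged by the transformation.
The factors 2 and 1/2 cancel only in the pure product xy.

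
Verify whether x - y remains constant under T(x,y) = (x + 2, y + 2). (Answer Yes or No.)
Yes

Substitute T(x,y) = (x + 2, y + 2) into the expression and compare with the original.

Original: x - y
After applying T: (x + 2) - (y + 2) = x - y

This is identical to the original x - y, so the expression is invariant.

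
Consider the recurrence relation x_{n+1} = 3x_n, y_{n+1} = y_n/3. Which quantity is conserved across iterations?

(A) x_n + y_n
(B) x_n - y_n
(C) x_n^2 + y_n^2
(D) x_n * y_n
D

For the recurrence x_{n+1} = 3x_n, y_{n+1} = y_n/3:

x_{n+1} * y_{n+1} = (3x_n) * (y_n/3) = x_n * y_n
The product is conserved.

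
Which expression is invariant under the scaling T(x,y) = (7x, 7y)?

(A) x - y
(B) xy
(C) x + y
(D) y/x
D

Under the uniform scaling T(x,y) = (7x, 7y):
Substitute the transformed coordinates into each option and compare with the original:
(A) x - y  ->  (7x) - (7y) = 7x - 7y   [differs from x - y: not invariant]
(B) xy  ->  (7x)(7y) = 49xy   [differs from xy: not invariant]
(C) x + y  ->  (7x) + (7y) = 7x + 7y   [differs from x + y: not invariant]
(D) y/x  ->  (7y)/(7x) = y/x   [equals y/x: invariant]

Only option (D), y/x, is unchanged by the transformation.
The common factor 7 cancels in a ratio of coordinates, while sums, products and sums of squares pick up factors of 7 or 49.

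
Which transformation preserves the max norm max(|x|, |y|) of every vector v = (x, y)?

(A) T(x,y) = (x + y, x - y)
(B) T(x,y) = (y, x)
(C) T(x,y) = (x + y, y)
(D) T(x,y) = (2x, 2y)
B

A transformation preserves a norm if ||T(v)|| = ||v|| for every v; a single vector where the norm changes rules an option out.

(A) T(x,y) = (x + y, x - y): v = (1, 1) has norm max(|1|, |1|) = 1, but T(v) = (2, 0) has norm 2 -- not preserved.
(B) T(x,y) = (y, x): preserves the norm -- it only permutes the coordinates and/or flips signs, which leaves max(|x|, |y|) unchanged.
(C) T(x,y) = (x + y, y): v = (1, 1) has norm max(|1|, |1|) = 1, but T(v) = (2, 1) has norm 2 -- not preserved.
(D) T(x,y) = (2x, 2y): v = (1, 0) has norm max(|1|, |0|) = 1, but T(v) = (2, 0) has norm 2 -- not preserved.

Therefore the answer is (B).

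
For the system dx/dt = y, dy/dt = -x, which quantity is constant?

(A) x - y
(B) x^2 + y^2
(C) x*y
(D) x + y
B

A first integral I satisfies dI/dt = 0 along every solution. Differentiate each option and use the equation of motion:
(A) d/dt[x - y] = y - (-x) = x + y, not identically 0
(B) d/dt[x^2 + y^2] = 2x*dx/dt + 2y*dy/dt = 2x*y + 2y*(-x) = 0
(C) d/dt[x*y] = (dx/dt)y + x(dy/dt) = y^2 - x^2, not identically 0
(D) d/dt[x + y] = y + (-x) = y - x, not identically 0

Only (B) has zero time-derivative. So x^2 + y^2 (the squared radius; trajectories are circles) is the conserved quantity.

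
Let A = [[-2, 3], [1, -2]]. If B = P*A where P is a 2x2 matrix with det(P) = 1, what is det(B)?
1

By the multiplicative property of determinants, det(B) = det(P*A) = det(P) * det(A) = det(A),
so the determinant is invariant under multiplication by any determinant-1 matrix; we just need det(A).

det(A) = (-2)(-2) - (3)(1) = 4 - 3 = 1

Therefore det(B) = 1 * 1 = 1.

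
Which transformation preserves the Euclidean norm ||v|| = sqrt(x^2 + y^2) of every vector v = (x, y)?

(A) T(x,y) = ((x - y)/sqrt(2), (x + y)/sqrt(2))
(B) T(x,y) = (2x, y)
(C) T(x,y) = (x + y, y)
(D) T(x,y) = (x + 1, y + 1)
A

A transformation preserves a norm if ||T(v)|| = ||v|| for every v; a single vector where the norm changes rules an option out.

(A) T(x,y) = ((x - y)/sqrt(2), (x + y)/sqrt(2)): preserves the norm -- it is an orthogonal map (a rotation/reflection), and (sqrt(2)(x - y)/2)^2 + (sqrt(2)(x + y)/2)^2 simplifies to x^2 + y^2.
(B) T(x,y) = (2x, y): v = (1, 0) has norm sqrt((1)^2 + (0)^2) = 1, but T(v) = (2, 0) has norm 2 -- not preserved.
(C) T(x,y) = (x + y, y): v = (0, 1) has norm sqrt((0)^2 + (1)^2) = 1, but T(v) = (1, 1) has norm sqrt(2) -- not preserved.
(D) T(x,y) = (x + 1, y + 1): v = (1, 0) has norm sqrt((1)^2 + (0)^2) = 1, but T(v) = (2, 1) has norm sqrt(5) -- not preserved.

Therefore the answer is (A).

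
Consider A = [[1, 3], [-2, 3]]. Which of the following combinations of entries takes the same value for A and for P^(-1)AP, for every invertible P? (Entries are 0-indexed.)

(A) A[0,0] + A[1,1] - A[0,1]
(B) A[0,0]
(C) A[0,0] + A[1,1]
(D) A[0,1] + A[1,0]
C

A[0,0] + A[1,1] is the trace of A. By the cyclic property of the trace, tr(P^(-1)AP) = tr(APP^(-1)) = tr(A), so it is the same for every matrix similar to A.

The other combinations are not similarity invariants. For example, take P = [[1, 1], [1, 2]] (det P = 1), so P^(-1) = [[2, -1], [-1, 1]] and
B = P^(-1)AP = [[7, 10], [-3, -3]].
Evaluating each option on A and on B:
(A) A[0,0] + A[1,1] - A[0,1]: 1 for A, -6 for B -> changes
(B) A[0,0]: 1 for A, 7 for B -> changes
(C) A[0,0] + A[1,1]: 4 for A, 4 for B -> unchanged
(D) A[0,1] + A[1,0]: 1 for A, 7 for B -> changes

Only (C) A[0,0] + A[1,1] = 4 survives (and it does so for every P, not just this one), so it is the invariant.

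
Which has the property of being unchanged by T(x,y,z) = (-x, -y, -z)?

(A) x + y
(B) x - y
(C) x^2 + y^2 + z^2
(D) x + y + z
C

Apply T(x,y,z) = (-x, -y, -z) to each option, i.e. replace (x, y, z) by the transformed coordinates.
Substitute the transformed coordinates into each option and compare with the original:
(A) x + y  ->  (-x) + (-y) = -x - y   [differs from x + y: not invariant]
(B) x - y  ->  (-x) - (-y) = -x + y   [differs from x - y: not invariant]
(C) x^2 + y^2 + z^2  ->  (-x)^2 + (-y)^2 + (-z)^2 = x^2 + y^2 + z^2   [equals x^2 + y^2 + z^2: invariant]
(D) x + y + z  ->  (-x) + (-y) + (-z) = -x - y - z   [differs from x + y + z: not invariant]

Only option (C), x^2 + y^2 + z^2, is unchanged by the transformation.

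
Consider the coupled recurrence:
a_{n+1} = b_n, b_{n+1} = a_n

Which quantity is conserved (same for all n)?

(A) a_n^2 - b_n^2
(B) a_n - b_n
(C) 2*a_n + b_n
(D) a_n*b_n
D

Replace a_n by a_{n+1} = b_n and b_n by b_{n+1} = a_n in each option and simplify:
(A) a_n^2 - b_n^2  ->  (b_n)^2 - (a_n)^2 = -a_n^2 + b_n^2   [not conserved]
(B) a_n - b_n  ->  (b_n) - (a_n) = -a_n + b_n   [not conserved]
(C) 2*a_n + b_n  ->  2*(b_n) + (a_n) = a_n + 2*b_n   [not conserved]
(D) a_n*b_n  ->  (b_n)*(a_n) = a_n*b_n   [conserved]

Only (D) a_n*b_n returns to itself after one step, so it is the conserved quantity.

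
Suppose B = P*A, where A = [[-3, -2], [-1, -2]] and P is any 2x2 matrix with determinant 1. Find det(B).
4

By the multiplicative property of determinants, det(B) = det(P*A) = det(P) * det(A) = det(A),
so the determinant is invariant under multiplication by any determinant-1 matrix; we just need det(A).

det(A) = (-3)(-2) - (-2)(-1) = 6 - 2 = 4

Therefore det(B) = 1 * 4 = 4.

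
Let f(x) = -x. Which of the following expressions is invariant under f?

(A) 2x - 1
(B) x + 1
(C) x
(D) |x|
D

For f(x) = -x:
Applying f replaces x by -x. Since |-x| = |x|, the absolute value is unchanged by f, whereas x -> -x, 2x - 1 -> -2x - 1 and x + 1 -> -x + 1 all change.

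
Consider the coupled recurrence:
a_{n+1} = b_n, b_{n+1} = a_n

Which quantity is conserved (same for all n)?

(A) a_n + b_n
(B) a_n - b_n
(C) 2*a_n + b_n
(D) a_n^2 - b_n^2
A

Replace a_n by a_{n+1} = b_n and b_n by b_{n+1} = a_n in each option and simplify:
(A) a_n + b_n  ->  (b_n) + (a_n) = a_n + b_n   [conserved]
(B) a_n - b_n  ->  (b_n) - (a_n) = -a_n + b_n   [not conserved]
(C) 2*a_n + b_n  ->  2*(b_n) + (a_n) = a_n + 2*b_n   [not conserved]
(D) a_n^2 - b_n^2  ->  (b_n)^2 - (a_n)^2 = -a_n^2 + b_n^2   [not conserved]

Only (A) a_n + b_n returns to itself after one step, so it is the conserved quantity.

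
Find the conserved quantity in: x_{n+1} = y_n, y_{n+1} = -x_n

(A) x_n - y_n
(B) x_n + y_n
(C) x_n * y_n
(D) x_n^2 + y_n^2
D

For the recurrence x_{n+1} = y_n, y_{n+1} = -x_n:

x_{n+1}^2 + y_{n+1}^2 = y_n^2 + (-x_n)^2 = x_n^2 + y_n^2
The sum of squares is conserved (like energy in a harmonic oscillator).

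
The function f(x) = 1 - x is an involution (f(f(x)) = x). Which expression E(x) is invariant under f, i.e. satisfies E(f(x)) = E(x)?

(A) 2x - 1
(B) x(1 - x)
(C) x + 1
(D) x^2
B

Replace x by f(x) = 1 - x in each option and simplify. As a quick numerical cross-check, also compare E(5) with E(f(5)) = E(-4).

(A) 2x - 1  ->  2(1 - x) - 1 = 1 - 2x; check: E(5) = 9 but E(-4) = -9.   [not invariant]
(B) x(1 - x)  ->  (1 - x)(1 - (1 - x)), which simplifies back to x(1 - x); check: E(5) = -20, E(-4) = -20.   [invariant]
(C) x + 1  ->  (1 - x) + 1 = 2 - x; check: E(5) = 6 but E(-4) = -3.   [not invariant]
(D) x^2  ->  (1 - x)^2 = (x - 1)^2; check: E(5) = 25 but E(-4) = 16.   [not invariant]

Only (B) is unchanged. E is symmetric under swapping x with f(x) = 1 - x, which is exactly what an involution does.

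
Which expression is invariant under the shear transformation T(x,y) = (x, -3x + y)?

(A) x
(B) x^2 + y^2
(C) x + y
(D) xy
A

Under the shear T(x,y) = (x, -3x + y):
Substitute the transformed coordinates into each option and compare with the original:
(A) x  ->  (x) = x   [equals x: invariant]
(B) x^2 + y^2  ->  (x)^2 + (-3x + y)^2 = 10x^2 - 6xy + y^2   [differs from x^2 + y^2: not invariant]
(C) x + y  ->  (x) + (-3x + y) = -2x + y   [differs from x + y: not invariant]
(D) xy  ->  (x)(-3x + y) = -3x^2 + xy   [differs from xy: not invariant]

Only option (A), x, is unchanged by the transformation.
A vertical shear moves points parallel to the y-axis, so the x-coordinate (and any function of x alone) is unchanged.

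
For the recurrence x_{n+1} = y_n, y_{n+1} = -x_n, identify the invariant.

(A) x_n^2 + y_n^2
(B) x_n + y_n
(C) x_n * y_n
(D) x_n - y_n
A

For the recurrence x_{n+1} = y_n, y_{n+1} = -x_n:

x_{n+1}^2 + y_{n+1}^2 = y_n^2 + (-x_n)^2 = x_n^2 + y_n^2
The sum of squares is conserved (like energy in a harmonic oscillator).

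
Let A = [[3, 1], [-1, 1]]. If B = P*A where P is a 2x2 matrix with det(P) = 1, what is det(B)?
4

By the multiplicative property of determinants, det(B) = det(P*A) = det(P) * det(A) = det(A),
so the determinant is invariant under multiplication by any determinant-1 matrix; we just need det(A).

det(A) = (3)(1) - (1)(-1) = 3 - (-1) = 4

Therefore det(B) = 1 * 4 = 4.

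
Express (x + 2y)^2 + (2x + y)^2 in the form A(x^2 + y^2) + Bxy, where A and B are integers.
5(x^2 + y^2) + 8xy

Expanding: (x + 2y)^2 = x^2 + 4xy + 4y^2
(2x + y)^2 = 4x^2 + 4xy + y^2
Sum = (1+4)(x^2+y^2) + 8xy = 5(x^2 + y^2) + 8xy
This is symmetric in x and y.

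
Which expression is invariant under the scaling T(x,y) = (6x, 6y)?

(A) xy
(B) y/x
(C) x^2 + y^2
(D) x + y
B

Under the uniform scaling T(x,y) = (6x, 6y):
Substitute the transformed coordinates into each option and compare with the original:
(A) xy  ->  (6x)(6y) = 36xy   [differs from xy: not invariant]
(B) y/x  ->  (6y)/(6x) = y/x   [equals y/x: invariant]
(C) x^2 + y^2  ->  (6x)^2 + (6y)^2 = 36x^2 + 36y^2   [differs from x^2 + y^2: not invariant]
(D) x + y  ->  (6x) + (6y) = 6x + 6y   [differs from x + y: not invariant]

Only option (B), y/x, is unchanged by the transformation.
The common factor 6 cancels in a ratio of coordinates, while sums, products and sums of squares pick up factors of 6 or 36.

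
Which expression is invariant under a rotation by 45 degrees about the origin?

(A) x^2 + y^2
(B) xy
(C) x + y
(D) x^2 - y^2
A

A rotation by 45 degrees sends (x, y) to (sqrt(2)x/2 - sqrt(2)y/2, sqrt(2)x/2 + sqrt(2)y/2).
Substitute the transformed coordinates into each option and compare with the original:
(A) x^2 + y^2  ->  (sqrt(2)x/2 - sqrt(2)y/2)^2 + (sqrt(2)x/2 + sqrt(2)y/2)^2 = x^2 + y^2   [equals x^2 + y^2: invariant]
(B) xy  ->  (sqrt(2)x/2 - sqrt(2)y/2)(sqrt(2)x/2 + sqrt(2)y/2) = x^2/2 - y^2/2   [differs from xy: not invariant]
(C) x + y  ->  (sqrt(2)x/2 - sqrt(2)y/2) + (sqrt(2)x/2 + sqrt(2)y/2) = sqrt(2)x   [differs from x + y: not invariant]
(D) x^2 - y^2  ->  (sqrt(2)x/2 - sqrt(2)y/2)^2 - (sqrt(2)x/2 + sqrt(2)y/2)^2 = -2xy   [differs from x^2 - y^2: not invariant]

Only option (A), x^2 + y^2, is unchanged by the transformation.
Geometrically, x^2 + y^2 is the squared distance from the origin, which every rotation about the origin preserves.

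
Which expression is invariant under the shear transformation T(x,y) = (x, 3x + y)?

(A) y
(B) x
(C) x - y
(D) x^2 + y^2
B

Under the shear T(x,y) = (x, 3x + y):
Substitute the transformed coordinates into each option and compare with the original:
(A) y  ->  (3x + y) = 3x + y   [differs from y: not invariant]
(B) x  ->  (x) = x   [equals x: invariant]
(C) x - y  ->  (x) - (3x + y) = -2x - y   [differs from x - y: not invariant]
(D) x^2 + y^2  ->  (x)^2 + (3x + y)^2 = 10x^2 + 6xy + y^2   [differs from x^2 + y^2: not invariant]

Only option (B), x, is unchanged by the transformation.
A vertical shear moves points parallel to the y-axis, so the x-coordinate (and any function of x alone) is unchanged.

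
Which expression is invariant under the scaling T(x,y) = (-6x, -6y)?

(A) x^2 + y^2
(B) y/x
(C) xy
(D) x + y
B

Under the uniform scaling T(x,y) = (-6x, -6y):
Substitute the transformed coordinates into each option and compare with the original:
(A) x^2 + y^2  ->  (-6x)^2 + (-6y)^2 = 36x^2 + 36y^2   [differs from x^2 + y^2: not invariant]
(B) y/x  ->  (-6y)/(-6x) = y/x   [equals y/x: invariant]
(C) xy  ->  (-6x)(-6y) = 36xy   [differs from xy: not invariant]
(D) x + y  ->  (-6x) + (-6y) = -6x - 6y   [differs from x + y: not invariant]

Only option (B), y/x, is unchanged by the transformation.
The common factor -6 cancels in a ratio of coordinates, while sums, products and sums of squares pick up factors of -6 or 36.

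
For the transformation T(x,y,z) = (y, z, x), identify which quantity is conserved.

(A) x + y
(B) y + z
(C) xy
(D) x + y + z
D

Apply T(x,y,z) = (y, z, x) to each option, i.e. replace (x, y, z) by the transformed coordinates.
Substitute the transformed coordinates into each option and compare with the original:
(A) x + y  ->  (y) + (z) = y + z   [differs from x + y: not invariant]
(B) y + z  ->  (z) + (x) = x + z   [differs from y + z: not invariant]
(C) xy  ->  (y)(z) = yz   [differs from xy: not invariant]
(D) x + y + z  ->  (y) + (z) + (x) = x + y + z   [equals x + y + z: invariant]

Only option (D), x + y + z, is unchanged by the transformation.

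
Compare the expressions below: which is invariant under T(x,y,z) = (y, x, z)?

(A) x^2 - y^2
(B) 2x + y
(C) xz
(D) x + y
D

Apply T(x,y,z) = (y, x, z) to each option, i.e. replace (x, y, z) by the transformed coordinates.
Substitute the transformed coordinates into each option and compare with the original:
(A) x^2 - y^2  ->  (y)^2 - (x)^2 = -x^2 + y^2   [differs from x^2 - y^2: not invariant]
(B) 2x + y  ->  2(y) + (x) = x + 2y   [differs from 2x + y: not invariant]
(C) xz  ->  (y)(z) = yz   [differs from xz: not invariant]
(D) x + y  ->  (y) + (x) = x + y   [equals x + y: invariant]

Only option (D), x + y, is unchanged by the transformation.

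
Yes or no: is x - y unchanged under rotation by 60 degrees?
No

Applying rotation by 60 degrees: x' = x*cos(60 degrees) - y*sin(60 degrees) = x/2 - sqrt(3)y/2, y' = x*sin(60 degrees) + y*cos(60 degrees) = sqrt(3)x/2 + y/2

Substituting into x - y:
(x/2 - sqrt(3)y/2) - (sqrt(3)x/2 + y/2)
= -sqrt(3)x/2 + x/2 - sqrt(3)y/2 - y/2

This differs from the original expression x - y, so it is NOT invariant.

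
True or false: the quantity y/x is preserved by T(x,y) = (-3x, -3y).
True

Substitute T(x,y) = (-3x, -3y) into the expression and compare with the original.

Original: y/x
After applying T: (-3y)/(-3x) = y/x

This is identical to the original y/x, so the expression is invariant.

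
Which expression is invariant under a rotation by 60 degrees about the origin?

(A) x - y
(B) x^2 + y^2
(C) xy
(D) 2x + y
B

A rotation by 60 degrees sends (x, y) to (x/2 - sqrt(3)y/2, sqrt(3)x/2 + y/2).
Substitute the transformed coordinates into each option and compare with the original:
(A) x - y  ->  (x/2 - sqrt(3)y/2) - (sqrt(3)x/2 + y/2) = -sqrt(3)x/2 + x/2 - sqrt(3)y/2 - y/2   [differs from x - y: not invariant]
(B) x^2 + y^2  ->  (x/2 - sqrt(3)y/2)^2 + (sqrt(3)x/2 + y/2)^2 = x^2 + y^2   [equals x^2 + y^2: invariant]
(C) xy  ->  (x/2 - sqrt(3)y/2)(sqrt(3)x/2 + y/2) = sqrt(3)x^2/4 - xy/2 - sqrt(3)y^2/4   [differs from xy: not invariant]
(D) 2x + y  ->  2(x/2 - sqrt(3)y/2) + (sqrt(3)x/2 + y/2) = sqrt(3)x/2 + x - sqrt(3)y + y/2   [differs from 2x + y: not invariant]

Only option (B), x^2 + y^2, is unchanged by the transformation.
Geometrically, x^2 + y^2 is the squared distance from the origin, which every rotation about the origin preserves.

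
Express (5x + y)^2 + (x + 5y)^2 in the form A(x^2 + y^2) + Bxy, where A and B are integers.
26(x^2 + y^2) + 20xy

Expanding: (5x + y)^2 = 25x^2 + 10xy + y^2
(x + 5y)^2 = x^2 + 10xy + 25y^2
Sum = (25+1)(x^2+y^2) + 20xy = 26(x^2 + y^2) + 20xy
This is symmetric in x and y.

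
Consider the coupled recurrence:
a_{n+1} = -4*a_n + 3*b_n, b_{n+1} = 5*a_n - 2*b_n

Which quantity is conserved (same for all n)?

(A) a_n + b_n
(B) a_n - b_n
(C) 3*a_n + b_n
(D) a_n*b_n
A

Replace a_n by a_{n+1} = -4*a_n + 3*b_n and b_n by b_{n+1} = 5*a_n - 2*b_n in each option and simplify:
(A) a_n + b_n  ->  (-4*a_n + 3*b_n) + (5*a_n - 2*b_n) = a_n + b_n   [conserved]
(B) a_n - b_n  ->  (-4*a_n + 3*b_n) - (5*a_n - 2*b_n) = -9*a_n + 5*b_n   [not conserved]
(C) 3*a_n + b_n  ->  3*(-4*a_n + 3*b_n) + (5*a_n - 2*b_n) = -7*a_n + 7*b_n   [not conserved]
(D) a_n*b_n  ->  (-4*a_n + 3*b_n)*(5*a_n - 2*b_n) = -20*a_n^2 + 23*a_n*b_n - 6*b_n^2   [not conserved]

Only (A) a_n + b_n returns to itself after one step, so it is the conserved quantity.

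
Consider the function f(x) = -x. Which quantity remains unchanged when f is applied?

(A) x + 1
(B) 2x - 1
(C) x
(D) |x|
D

For f(x) = -x:
Applying f replaces x by -x. Since |-x| = |x|, the absolute value is unchanged by f, whereas x -> -x, 2x - 1 -> -2x - 1 and x + 1 -> -x + 1 all change.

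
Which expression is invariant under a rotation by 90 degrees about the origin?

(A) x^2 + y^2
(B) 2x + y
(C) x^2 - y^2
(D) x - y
A

A rotation by 90 degrees sends (x, y) to (-y, x).
Substitute the transformed coordinates into each option and compare with the original:
(A) x^2 + y^2  ->  (-y)^2 + (x)^2 = x^2 + y^2   [equals x^2 + y^2: invariant]
(B) 2x + y  ->  2(-y) + (x) = x - 2y   [differs from 2x + y: not invariant]
(C) x^2 - y^2  ->  (-y)^2 - (x)^2 = -x^2 + y^2   [differs from x^2 - y^2: not invariant]
(D) x - y  ->  (-y) - (x) = -x - y   [differs from x - y: not invariant]

Only option (A), x^2 + y^2, is unchanged by the transformation.
Geometrically, x^2 + y^2 is the squared distance from the origin, which every rotation about the origin preserves.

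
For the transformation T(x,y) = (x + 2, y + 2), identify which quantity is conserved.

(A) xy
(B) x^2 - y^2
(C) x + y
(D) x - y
D

An expression E(x,y) is invariant under T if E(T(x,y)) = E(x,y). Here T(x,y) = (x + 2, y + 2).
Substitute the transformed coordinates into each option and compare with the original:
(A) xy  ->  (x + 2)(y + 2) = xy + 2x + 2y + 4   [differs from xy: not invariant]
(B) x^2 - y^2  ->  (x + 2)^2 - (y + 2)^2 = x^2 + 4x - y^2 - 4y   [differs from x^2 - y^2: not invariant]
(C) x + y  ->  (x + 2) + (y + 2) = x + y + 4   [differs from x + y: not invariant]
(D) x - y  ->  (x + 2) - (y + 2) = x - y   [equals x - y: invariant]

Only option (D), x - y, is unchanged by the transformation.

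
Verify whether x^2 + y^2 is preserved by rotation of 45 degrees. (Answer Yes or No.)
Yes

Applying rotation by 45 degrees: x' = x*cos(45 degrees) - y*sin(45 degrees) = sqrt(2)x/2 - sqrt(2)y/2, y' = x*sin(45 degrees) + y*cos(45 degrees) = sqrt(2)x/2 + sqrt(2)y/2

Substituting into x^2 + y^2:
(sqrt(2)x/2 - sqrt(2)y/2)^2 + (sqrt(2)x/2 + sqrt(2)y/2)^2
= x^2 + y^2

This equals the original expression x^2 + y^2, so it IS invariant.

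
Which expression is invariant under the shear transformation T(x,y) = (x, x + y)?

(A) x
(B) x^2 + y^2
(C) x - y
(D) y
A

Under the shear T(x,y) = (x, x + y):
Substitute the transformed coordinates into each option and compare with the original:
(A) x  ->  (x) = x   [equals x: invariant]
(B) x^2 + y^2  ->  (x)^2 + (x + y)^2 = 2x^2 + 2xy + y^2   [differs from x^2 + y^2: not invariant]
(C) x - y  ->  (x) - (x + y) = -y   [differs from x - y: not invariant]
(D) y  ->  (x + y) = x + y   [differs from y: not invariant]

Only option (A), x, is unchanged by the transformation.
A vertical shear moves points parallel to the y-axis, so the x-coordinate (and any function of x alone) is unchanged.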